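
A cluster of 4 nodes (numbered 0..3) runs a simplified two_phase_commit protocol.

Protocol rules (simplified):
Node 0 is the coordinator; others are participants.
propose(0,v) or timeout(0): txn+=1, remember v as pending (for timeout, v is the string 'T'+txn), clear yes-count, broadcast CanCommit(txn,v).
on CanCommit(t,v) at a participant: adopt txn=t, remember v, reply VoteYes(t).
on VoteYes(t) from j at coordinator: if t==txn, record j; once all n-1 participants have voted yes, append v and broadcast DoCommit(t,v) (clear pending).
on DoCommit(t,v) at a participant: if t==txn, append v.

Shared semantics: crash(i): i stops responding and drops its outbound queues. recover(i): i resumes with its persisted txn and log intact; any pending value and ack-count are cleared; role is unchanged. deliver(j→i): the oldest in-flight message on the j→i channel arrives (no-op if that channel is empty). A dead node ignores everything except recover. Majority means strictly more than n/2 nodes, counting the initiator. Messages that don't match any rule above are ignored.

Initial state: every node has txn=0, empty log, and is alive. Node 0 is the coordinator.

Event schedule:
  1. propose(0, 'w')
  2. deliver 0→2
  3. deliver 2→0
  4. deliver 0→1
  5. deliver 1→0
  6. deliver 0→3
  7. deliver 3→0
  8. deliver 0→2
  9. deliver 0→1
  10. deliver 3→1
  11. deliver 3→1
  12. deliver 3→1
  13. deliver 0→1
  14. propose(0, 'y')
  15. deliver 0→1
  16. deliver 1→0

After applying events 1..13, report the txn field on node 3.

1

after 1 — propose(0,'w'): n0:coor/t1/[-]
after 2 — deliver 0→2: n2:part/t1/[-]
after 3 — deliver 2→0: ·
after 4 — deliver 0→1: n1:part/t1/[-]
after 5 — deliver 1→0: ·
after 6 — deliver 0→3: n3:part/t1/[-]
after 7 — deliver 3→0: n0:coor/t1/[w]
after 8 — deliver 0→2: n2:part/t1/[w]
after 9 — deliver 0→1: n1:part/t1/[w]
after 10 — deliver 3→1: ·
after 11 — deliver 3→1: ·
after 12 — deliver 3→1: ·
after 13 — deliver 0→1: ·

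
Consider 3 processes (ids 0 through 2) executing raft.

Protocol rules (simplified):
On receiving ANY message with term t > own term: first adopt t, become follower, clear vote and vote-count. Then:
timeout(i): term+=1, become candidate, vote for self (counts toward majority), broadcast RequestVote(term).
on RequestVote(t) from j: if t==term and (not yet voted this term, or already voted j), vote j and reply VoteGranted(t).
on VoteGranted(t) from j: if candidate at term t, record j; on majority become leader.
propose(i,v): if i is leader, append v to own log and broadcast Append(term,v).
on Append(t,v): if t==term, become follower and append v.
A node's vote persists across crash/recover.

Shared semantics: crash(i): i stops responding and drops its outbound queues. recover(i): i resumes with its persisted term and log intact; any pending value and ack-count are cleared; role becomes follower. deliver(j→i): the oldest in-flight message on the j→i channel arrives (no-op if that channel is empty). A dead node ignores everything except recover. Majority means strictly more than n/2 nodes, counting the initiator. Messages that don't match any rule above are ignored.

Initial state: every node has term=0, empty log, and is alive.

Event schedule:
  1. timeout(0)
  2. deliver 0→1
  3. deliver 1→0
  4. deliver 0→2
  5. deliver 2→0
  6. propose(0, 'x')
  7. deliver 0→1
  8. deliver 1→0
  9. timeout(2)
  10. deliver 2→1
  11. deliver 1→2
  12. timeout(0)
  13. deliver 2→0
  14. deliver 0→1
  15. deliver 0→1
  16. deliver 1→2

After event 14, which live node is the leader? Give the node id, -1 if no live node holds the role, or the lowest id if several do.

[1] timeout(0) → N0(cand t1 [-])
[2] deliver 0→1 → N1(foll t1 [-])
[3] deliver 1→0 → N0(lead t1 [-])
[4] deliver 0→2 → N2(foll t1 [-])
[5] deliver 2→0 → ∅
[6] propose(0,'x') → N0(lead t1 [x])
[7] deliver 0→1 → N1(foll t1 [x])
[8] deliver 1→0 → ∅
[9] timeout(2) → N2(cand t2 [-])
[10] deliver 2→1 → N1(foll t2 [x])
[11] deliver 1→2 → N2(lead t2 [-])
[12] timeout(0) → N0(cand t2 [x])
[13] deliver 2→0 → ∅
[14] deliver 0→1 → ∅

2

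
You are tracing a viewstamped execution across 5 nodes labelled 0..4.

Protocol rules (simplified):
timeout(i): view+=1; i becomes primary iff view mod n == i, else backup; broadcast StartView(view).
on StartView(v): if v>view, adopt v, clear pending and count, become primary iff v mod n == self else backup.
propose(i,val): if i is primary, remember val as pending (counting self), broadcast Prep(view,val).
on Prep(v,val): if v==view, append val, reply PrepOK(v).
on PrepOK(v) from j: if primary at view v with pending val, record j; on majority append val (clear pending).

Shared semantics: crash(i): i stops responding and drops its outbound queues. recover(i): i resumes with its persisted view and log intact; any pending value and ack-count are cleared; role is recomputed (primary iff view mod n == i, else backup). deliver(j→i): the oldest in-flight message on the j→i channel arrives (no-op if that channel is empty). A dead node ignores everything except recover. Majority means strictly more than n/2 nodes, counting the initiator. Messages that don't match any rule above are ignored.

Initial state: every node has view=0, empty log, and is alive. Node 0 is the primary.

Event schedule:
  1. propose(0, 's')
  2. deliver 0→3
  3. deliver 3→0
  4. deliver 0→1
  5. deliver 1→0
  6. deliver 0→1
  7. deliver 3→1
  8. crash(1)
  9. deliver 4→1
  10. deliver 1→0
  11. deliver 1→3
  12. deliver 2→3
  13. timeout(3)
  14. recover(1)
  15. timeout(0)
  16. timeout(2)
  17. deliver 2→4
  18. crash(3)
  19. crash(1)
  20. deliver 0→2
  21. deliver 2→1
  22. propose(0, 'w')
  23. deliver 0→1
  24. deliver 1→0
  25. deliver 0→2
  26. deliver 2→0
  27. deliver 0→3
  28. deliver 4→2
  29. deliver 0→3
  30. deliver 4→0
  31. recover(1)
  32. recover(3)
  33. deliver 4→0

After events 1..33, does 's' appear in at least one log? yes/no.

yes

1. propose(0,'s'):  nop
2. deliver 0→3:  <3:back v0 s>
3. deliver 3→0:  nop
4. deliver 0→1:  <1:back v0 s>
5. deliver 1→0:  <0:prim v0 s>
6. deliver 0→1:  nop
7. deliver 3→1:  nop
8. crash(1):  <1:✗back v0 s>
9. deliver 4→1:  nop
10. deliver 1→0:  nop
11. deliver 1→3:  nop
12. deliver 2→3:  nop
13. timeout(3):  <3:back v1 s>
14. recover(1):  <1:back v0 s>
15. timeout(0):  <0:back v1 s>
16. timeout(2):  <2:back v1 ->
17. deliver 2→4:  <4:back v1 ->
18. crash(3):  <3:✗back v1 s>
19. crash(1):  <1:✗back v0 s>
20. deliver 0→2:  nop
21. deliver 2→1:  nop
22. propose(0,'w'):  nop
23. deliver 0→1:  nop
24. deliver 1→0:  nop
25. deliver 0→2:  nop
26. deliver 2→0:  nop
27. deliver 0→3:  nop
28. deliver 4→2:  nop
29. deliver 0→3:  nop
30. deliver 4→0:  nop
31. recover(1):  <1:back v0 s>
32. recover(3):  <3:back v1 s>
33. deliver 4→0:  nop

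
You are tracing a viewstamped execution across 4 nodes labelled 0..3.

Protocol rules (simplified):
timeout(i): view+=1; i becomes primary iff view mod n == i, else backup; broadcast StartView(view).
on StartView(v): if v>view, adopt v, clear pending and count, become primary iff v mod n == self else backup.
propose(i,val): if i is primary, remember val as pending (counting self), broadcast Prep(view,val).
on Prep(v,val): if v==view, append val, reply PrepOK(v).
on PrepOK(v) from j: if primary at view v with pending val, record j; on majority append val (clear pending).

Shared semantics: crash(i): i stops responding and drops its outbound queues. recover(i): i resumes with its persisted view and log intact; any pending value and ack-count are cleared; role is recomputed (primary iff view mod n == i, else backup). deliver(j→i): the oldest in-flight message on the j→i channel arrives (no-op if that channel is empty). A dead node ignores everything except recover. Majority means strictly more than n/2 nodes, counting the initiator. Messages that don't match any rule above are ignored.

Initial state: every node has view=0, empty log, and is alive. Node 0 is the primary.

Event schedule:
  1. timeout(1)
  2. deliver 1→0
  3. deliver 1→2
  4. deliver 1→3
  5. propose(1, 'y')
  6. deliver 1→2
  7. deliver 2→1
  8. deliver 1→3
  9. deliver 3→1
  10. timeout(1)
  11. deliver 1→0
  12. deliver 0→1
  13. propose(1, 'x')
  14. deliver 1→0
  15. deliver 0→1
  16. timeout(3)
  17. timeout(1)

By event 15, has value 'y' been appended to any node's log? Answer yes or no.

after 1 — timeout(1): n1:prim/v1/[-]
after 2 — deliver 1→0: n0:back/v1/[-]
after 3 — deliver 1→2: n2:back/v1/[-]
after 4 — deliver 1→3: n3:back/v1/[-]
after 5 — propose(1,'y'): ·
after 6 — deliver 1→2: n2:back/v1/[y]
after 7 — deliver 2→1: ·
after 8 — deliver 1→3: n3:back/v1/[y]
after 9 — deliver 3→1: n1:prim/v1/[y]
after 10 — timeout(1): n1:back/v2/[y]
after 11 — deliver 1→0: n0:back/v1/[y]
after 12 — deliver 0→1: ·
after 13 — propose(1,'x'): ·
after 14 — deliver 1→0: n0:back/v2/[y]
after 15 — deliver 0→1: ·

yes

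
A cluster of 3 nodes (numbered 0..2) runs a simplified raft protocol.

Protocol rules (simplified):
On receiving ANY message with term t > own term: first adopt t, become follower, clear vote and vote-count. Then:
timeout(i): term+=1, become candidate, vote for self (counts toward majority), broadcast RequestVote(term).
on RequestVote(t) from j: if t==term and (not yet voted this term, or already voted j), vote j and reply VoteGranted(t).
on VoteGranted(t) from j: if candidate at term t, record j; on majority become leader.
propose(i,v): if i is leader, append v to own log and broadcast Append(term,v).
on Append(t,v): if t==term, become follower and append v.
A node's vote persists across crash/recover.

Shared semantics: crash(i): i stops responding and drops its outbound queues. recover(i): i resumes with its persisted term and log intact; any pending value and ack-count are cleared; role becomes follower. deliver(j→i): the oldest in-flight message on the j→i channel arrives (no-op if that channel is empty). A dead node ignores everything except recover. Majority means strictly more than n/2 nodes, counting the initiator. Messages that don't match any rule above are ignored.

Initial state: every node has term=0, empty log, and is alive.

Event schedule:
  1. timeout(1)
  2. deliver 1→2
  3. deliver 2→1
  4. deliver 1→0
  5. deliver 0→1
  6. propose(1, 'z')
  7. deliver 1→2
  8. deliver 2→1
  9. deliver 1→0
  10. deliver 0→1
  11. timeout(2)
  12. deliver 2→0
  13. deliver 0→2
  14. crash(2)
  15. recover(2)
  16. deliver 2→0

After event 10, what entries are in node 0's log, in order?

z

[1] timeout(1) → N1(cand t1 [-])
[2] deliver 1→2 → N2(foll t1 [-])
[3] deliver 2→1 → N1(lead t1 [-])
[4] deliver 1→0 → N0(foll t1 [-])
[5] deliver 0→1 → ∅
[6] propose(1,'z') → N1(lead t1 [z])
[7] deliver 1→2 → N2(foll t1 [z])
[8] deliver 2→1 → ∅
[9] deliver 1→0 → N0(foll t1 [z])
[10] deliver 0→1 → ∅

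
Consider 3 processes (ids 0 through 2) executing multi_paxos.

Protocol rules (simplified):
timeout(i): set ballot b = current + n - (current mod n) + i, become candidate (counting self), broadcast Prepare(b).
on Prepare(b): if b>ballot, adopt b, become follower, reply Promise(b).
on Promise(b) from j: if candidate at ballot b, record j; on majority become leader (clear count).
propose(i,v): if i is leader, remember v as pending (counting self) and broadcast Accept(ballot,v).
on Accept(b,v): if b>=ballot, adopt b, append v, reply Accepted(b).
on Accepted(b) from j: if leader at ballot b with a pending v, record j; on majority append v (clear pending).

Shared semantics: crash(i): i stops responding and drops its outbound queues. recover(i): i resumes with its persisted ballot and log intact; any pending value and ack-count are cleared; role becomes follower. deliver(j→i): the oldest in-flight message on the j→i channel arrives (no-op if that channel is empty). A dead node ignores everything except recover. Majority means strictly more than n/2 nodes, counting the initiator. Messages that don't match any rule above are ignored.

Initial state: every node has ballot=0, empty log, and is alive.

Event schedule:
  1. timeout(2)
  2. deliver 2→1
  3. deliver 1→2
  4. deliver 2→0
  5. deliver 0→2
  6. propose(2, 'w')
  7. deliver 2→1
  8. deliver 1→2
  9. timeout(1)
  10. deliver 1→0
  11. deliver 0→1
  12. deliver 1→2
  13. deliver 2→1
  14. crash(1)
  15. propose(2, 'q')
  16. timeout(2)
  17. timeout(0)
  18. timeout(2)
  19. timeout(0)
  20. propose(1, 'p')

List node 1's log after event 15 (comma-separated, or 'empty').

w

e1 timeout(2): 2[cand,b=5,-]
e2 deliver 2→1: 1[foll,b=5,-]
e3 deliver 1→2: 2[lead,b=5,-]
e4 deliver 2→0: 0[foll,b=5,-]
e5 deliver 0→2: ·
e6 propose(2,'w'): ·
e7 deliver 2→1: 1[foll,b=5,w]
e8 deliver 1→2: 2[lead,b=5,w]
e9 timeout(1): 1[cand,b=7,w]
e10 deliver 1→0: 0[foll,b=7,-]
e11 deliver 0→1: 1[lead,b=7,w]
e12 deliver 1→2: 2[foll,b=7,w]
e13 deliver 2→1: ·
e14 crash(1): 1[✗lead,b=7,w]
e15 propose(2,'q'): ·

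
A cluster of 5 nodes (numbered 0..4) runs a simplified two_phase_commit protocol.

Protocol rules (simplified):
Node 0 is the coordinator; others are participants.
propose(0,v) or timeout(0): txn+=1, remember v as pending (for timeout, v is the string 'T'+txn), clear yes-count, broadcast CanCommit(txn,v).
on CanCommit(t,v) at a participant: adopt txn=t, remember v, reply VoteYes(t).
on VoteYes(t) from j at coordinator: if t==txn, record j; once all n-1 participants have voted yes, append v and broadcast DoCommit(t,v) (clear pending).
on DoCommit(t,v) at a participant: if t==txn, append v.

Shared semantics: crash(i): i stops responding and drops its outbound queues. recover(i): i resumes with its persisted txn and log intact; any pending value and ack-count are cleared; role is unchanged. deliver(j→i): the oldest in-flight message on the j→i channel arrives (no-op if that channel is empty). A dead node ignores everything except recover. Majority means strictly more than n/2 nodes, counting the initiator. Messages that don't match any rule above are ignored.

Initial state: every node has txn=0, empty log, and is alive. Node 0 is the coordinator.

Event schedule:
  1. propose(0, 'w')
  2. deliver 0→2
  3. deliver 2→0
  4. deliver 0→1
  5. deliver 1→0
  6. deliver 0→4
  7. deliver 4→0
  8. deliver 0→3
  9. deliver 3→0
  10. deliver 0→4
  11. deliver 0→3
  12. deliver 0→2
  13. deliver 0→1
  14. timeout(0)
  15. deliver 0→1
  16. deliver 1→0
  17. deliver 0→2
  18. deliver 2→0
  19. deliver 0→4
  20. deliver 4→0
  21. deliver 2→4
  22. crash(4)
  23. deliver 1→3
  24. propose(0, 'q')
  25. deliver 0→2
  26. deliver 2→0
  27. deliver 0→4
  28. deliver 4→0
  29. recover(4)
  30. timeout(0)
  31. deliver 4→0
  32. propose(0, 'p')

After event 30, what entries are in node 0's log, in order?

w

[1] propose(0,'w') → N0(coor t1 [-])
[2] deliver 0→2 → N2(part t1 [-])
[3] deliver 2→0 → ∅
[4] deliver 0→1 → N1(part t1 [-])
[5] deliver 1→0 → ∅
[6] deliver 0→4 → N4(part t1 [-])
[7] deliver 4→0 → ∅
[8] deliver 0→3 → N3(part t1 [-])
[9] deliver 3→0 → N0(coor t1 [w])
[10] deliver 0→4 → N4(part t1 [w])
[11] deliver 0→3 → N3(part t1 [w])
[12] deliver 0→2 → N2(part t1 [w])
[13] deliver 0→1 → N1(part t1 [w])
[14] timeout(0) → N0(coor t2 [w])
[15] deliver 0→1 → N1(part t2 [w])
[16] deliver 1→0 → ∅
[17] deliver 0→2 → N2(part t2 [w])
[18] deliver 2→0 → ∅
[19] deliver 0→4 → N4(part t2 [w])
[20] deliver 4→0 → ∅
[21] deliver 2→4 → ∅
[22] crash(4) → N4(✗part t2 [w])
[23] deliver 1→3 → ∅
[24] propose(0,'q') → N0(coor t3 [w])
[25] deliver 0→2 → N2(part t3 [w])
[26] deliver 2→0 → ∅
[27] deliver 0→4 → ∅
[28] deliver 4→0 → ∅
[29] recover(4) → N4(part t2 [w])
[30] timeout(0) → N0(coor t4 [w])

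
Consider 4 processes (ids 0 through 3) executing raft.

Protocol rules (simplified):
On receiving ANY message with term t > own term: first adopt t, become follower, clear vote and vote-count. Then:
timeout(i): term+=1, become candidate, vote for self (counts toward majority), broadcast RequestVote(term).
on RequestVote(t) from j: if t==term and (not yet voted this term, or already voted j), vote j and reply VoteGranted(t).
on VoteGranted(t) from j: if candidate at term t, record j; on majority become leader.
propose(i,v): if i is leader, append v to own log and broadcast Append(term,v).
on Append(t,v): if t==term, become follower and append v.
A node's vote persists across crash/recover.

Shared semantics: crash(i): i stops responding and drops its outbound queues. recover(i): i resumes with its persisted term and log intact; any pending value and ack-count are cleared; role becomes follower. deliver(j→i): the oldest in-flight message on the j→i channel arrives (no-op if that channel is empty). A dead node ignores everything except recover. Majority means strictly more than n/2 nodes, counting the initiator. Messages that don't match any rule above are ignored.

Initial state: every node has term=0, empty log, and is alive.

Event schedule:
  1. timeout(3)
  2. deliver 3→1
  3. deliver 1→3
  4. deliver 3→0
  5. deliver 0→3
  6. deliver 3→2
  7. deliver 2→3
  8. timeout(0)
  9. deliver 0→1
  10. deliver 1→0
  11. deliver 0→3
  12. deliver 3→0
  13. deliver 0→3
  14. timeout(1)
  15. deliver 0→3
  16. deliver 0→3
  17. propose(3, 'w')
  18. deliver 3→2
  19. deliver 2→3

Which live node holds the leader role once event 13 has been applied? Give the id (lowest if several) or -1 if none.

0

step 1 timeout(3): 3={cand,t=1,log=-}
step 2 deliver 3→1: 1={foll,t=1,log=-}
step 3 deliver 1→3: —
step 4 deliver 3→0: 0={foll,t=1,log=-}
step 5 deliver 0→3: 3={lead,t=1,log=-}
step 6 deliver 3→2: 2={foll,t=1,log=-}
step 7 deliver 2→3: —
step 8 timeout(0): 0={cand,t=2,log=-}
step 9 deliver 0→1: 1={foll,t=2,log=-}
step 10 deliver 1→0: —
step 11 deliver 0→3: 3={foll,t=2,log=-}
step 12 deliver 3→0: 0={lead,t=2,log=-}
step 13 deliver 0→3: —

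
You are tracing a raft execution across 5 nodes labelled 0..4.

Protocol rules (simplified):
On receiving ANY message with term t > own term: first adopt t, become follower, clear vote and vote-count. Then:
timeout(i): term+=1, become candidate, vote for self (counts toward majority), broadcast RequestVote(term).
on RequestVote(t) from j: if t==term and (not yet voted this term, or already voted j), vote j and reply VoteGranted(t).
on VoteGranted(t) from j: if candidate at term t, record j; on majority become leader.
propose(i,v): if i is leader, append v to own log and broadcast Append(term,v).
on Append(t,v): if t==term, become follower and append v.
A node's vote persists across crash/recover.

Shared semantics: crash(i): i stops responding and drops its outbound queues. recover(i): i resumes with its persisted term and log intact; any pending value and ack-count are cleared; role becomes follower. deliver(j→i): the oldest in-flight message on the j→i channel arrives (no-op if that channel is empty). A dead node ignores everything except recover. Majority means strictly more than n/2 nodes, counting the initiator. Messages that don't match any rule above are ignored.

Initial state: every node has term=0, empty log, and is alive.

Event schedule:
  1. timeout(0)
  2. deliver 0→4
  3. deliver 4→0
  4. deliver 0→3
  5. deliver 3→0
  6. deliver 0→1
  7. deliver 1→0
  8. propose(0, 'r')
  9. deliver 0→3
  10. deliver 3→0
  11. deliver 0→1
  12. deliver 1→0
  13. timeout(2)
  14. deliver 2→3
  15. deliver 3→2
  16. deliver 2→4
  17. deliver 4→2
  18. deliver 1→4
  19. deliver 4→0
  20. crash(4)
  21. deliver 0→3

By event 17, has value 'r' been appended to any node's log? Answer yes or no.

e1 timeout(0): 0[cand,t=1,-]
e2 deliver 0→4: 4[foll,t=1,-]
e3 deliver 4→0: ·
e4 deliver 0→3: 3[foll,t=1,-]
e5 deliver 3→0: 0[lead,t=1,-]
e6 deliver 0→1: 1[foll,t=1,-]
e7 deliver 1→0: ·
e8 propose(0,'r'): 0[lead,t=1,r]
e9 deliver 0→3: 3[foll,t=1,r]
e10 deliver 3→0: ·
e11 deliver 0→1: 1[foll,t=1,r]
e12 deliver 1→0: ·
e13 timeout(2): 2[cand,t=1,-]
e14 deliver 2→3: ·
e15 deliver 3→2: ·
e16 deliver 2→4: ·
e17 deliver 4→2: ·

yes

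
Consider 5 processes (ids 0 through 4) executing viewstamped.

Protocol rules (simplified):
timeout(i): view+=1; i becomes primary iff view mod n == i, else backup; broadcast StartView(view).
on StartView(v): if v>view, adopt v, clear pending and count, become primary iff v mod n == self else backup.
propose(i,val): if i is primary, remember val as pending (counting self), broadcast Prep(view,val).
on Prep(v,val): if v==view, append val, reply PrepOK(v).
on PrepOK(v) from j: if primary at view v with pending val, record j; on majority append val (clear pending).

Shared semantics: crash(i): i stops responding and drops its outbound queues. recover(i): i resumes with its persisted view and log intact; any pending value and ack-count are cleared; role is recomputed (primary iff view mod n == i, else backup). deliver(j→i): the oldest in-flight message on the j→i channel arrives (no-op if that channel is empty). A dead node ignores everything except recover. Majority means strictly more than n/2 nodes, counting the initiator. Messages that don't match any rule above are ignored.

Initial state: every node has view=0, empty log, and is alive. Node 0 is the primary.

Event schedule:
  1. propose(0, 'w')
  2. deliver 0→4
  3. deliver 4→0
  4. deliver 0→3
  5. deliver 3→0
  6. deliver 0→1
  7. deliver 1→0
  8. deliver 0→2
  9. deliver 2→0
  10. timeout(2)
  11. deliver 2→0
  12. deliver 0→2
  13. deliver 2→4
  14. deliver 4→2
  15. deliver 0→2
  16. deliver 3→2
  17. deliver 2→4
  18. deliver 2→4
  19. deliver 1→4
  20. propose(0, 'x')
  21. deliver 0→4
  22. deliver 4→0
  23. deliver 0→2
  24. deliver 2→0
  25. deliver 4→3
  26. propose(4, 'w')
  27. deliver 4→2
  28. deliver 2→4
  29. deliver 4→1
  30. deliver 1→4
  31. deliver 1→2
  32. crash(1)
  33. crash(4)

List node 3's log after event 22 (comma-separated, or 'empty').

1. propose(0,'w'):  nop
2. deliver 0→4:  <4:back v0 w>
3. deliver 4→0:  nop
4. deliver 0→3:  <3:back v0 w>
5. deliver 3→0:  <0:prim v0 w>
6. deliver 0→1:  <1:back v0 w>
7. deliver 1→0:  nop
8. deliver 0→2:  <2:back v0 w>
9. deliver 2→0:  nop
10. timeout(2):  <2:back v1 w>
11. deliver 2→0:  <0:back v1 w>
12. deliver 0→2:  nop
13. deliver 2→4:  <4:back v1 w>
14. deliver 4→2:  nop
15. deliver 0→2:  nop
16. deliver 3→2:  nop
17. deliver 2→4:  nop
18. deliver 2→4:  nop
19. deliver 1→4:  nop
20. propose(0,'x'):  nop
21. deliver 0→4:  nop
22. deliver 4→0:  nop

w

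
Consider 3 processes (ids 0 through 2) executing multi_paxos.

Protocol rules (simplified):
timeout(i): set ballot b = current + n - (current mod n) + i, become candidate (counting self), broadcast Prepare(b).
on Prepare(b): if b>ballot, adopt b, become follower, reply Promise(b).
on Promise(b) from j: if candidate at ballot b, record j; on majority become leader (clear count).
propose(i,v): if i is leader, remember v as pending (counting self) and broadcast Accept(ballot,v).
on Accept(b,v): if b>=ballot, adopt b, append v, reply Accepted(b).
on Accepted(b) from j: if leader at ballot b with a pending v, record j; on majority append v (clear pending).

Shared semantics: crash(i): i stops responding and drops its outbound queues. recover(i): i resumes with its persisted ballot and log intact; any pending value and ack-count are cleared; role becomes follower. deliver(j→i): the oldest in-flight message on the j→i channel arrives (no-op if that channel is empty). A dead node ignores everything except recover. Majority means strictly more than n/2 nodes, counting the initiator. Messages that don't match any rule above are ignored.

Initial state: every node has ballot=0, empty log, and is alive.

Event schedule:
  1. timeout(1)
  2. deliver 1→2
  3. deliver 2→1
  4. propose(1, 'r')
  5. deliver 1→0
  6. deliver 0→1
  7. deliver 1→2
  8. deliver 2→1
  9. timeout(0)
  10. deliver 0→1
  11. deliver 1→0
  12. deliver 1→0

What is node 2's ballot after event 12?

4

after 1 — timeout(1): n1:cand/b4/[-]
after 2 — deliver 1→2: n2:foll/b4/[-]
after 3 — deliver 2→1: n1:lead/b4/[-]
after 4 — propose(1,'r'): ·
after 5 — deliver 1→0: n0:foll/b4/[-]
after 6 — deliver 0→1: ·
after 7 — deliver 1→2: n2:foll/b4/[r]
after 8 — deliver 2→1: n1:lead/b4/[r]
after 9 — timeout(0): n0:cand/b6/[-]
after 10 — deliver 0→1: n1:foll/b6/[r]
after 11 — deliver 1→0: ·
after 12 — deliver 1→0: n0:lead/b6/[-]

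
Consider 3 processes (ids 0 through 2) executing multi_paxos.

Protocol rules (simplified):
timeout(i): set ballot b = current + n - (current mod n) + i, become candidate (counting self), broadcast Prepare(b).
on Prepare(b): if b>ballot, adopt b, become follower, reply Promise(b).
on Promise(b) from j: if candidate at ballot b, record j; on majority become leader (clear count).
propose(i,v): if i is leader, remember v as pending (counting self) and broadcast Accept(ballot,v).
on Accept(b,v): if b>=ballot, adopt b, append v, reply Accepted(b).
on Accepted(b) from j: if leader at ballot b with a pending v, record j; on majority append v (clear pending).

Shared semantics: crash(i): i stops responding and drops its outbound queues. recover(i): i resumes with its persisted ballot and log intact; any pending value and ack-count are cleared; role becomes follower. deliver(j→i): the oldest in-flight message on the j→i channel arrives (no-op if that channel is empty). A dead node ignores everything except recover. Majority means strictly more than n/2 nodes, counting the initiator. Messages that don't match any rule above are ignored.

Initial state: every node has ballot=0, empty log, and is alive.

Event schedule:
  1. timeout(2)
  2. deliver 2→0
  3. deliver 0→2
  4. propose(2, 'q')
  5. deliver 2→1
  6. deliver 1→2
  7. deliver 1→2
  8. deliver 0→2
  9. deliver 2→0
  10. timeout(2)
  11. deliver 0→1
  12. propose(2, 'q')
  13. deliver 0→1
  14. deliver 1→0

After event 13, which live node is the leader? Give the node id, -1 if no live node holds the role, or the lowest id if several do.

-1

after 1 — timeout(2): n2:cand/b5/[-]
after 2 — deliver 2→0: n0:foll/b5/[-]
after 3 — deliver 0→2: n2:lead/b5/[-]
after 4 — propose(2,'q'): ·
after 5 — deliver 2→1: n1:foll/b5/[-]
after 6 — deliver 1→2: ·
after 7 — deliver 1→2: ·
after 8 — deliver 0→2: ·
after 9 — deliver 2→0: n0:foll/b5/[q]
after 10 — timeout(2): n2:cand/b8/[-]
after 11 — deliver 0→1: ·
after 12 — propose(2,'q'): ·
after 13 — deliver 0→1: ·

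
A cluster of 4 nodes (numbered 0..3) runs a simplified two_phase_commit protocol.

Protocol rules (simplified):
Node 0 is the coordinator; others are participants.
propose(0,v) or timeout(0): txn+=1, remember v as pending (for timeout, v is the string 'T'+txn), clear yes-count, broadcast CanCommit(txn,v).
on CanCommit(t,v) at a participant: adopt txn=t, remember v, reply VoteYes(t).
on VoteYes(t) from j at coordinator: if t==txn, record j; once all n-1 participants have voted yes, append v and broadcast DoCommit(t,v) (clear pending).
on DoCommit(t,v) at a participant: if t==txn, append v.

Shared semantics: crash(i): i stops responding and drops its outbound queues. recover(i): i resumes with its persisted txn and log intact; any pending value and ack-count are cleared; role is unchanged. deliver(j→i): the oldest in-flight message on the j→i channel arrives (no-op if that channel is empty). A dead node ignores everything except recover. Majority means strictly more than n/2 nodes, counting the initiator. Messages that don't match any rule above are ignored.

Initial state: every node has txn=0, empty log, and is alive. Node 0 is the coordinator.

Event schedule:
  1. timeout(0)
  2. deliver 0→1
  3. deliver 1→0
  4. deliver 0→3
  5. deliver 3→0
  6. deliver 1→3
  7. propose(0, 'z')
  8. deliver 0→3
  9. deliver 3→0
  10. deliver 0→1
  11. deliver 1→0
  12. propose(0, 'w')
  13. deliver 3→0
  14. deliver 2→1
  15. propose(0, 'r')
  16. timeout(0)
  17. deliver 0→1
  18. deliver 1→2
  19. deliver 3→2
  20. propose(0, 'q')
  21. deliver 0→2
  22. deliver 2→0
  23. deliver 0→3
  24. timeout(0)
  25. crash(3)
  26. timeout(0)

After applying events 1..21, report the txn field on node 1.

3

[1] timeout(0) → N0(coor t1 [-])
[2] deliver 0→1 → N1(part t1 [-])
[3] deliver 1→0 → ∅
[4] deliver 0→3 → N3(part t1 [-])
[5] deliver 3→0 → ∅
[6] deliver 1→3 → ∅
[7] propose(0,'z') → N0(coor t2 [-])
[8] deliver 0→3 → N3(part t2 [-])
[9] deliver 3→0 → ∅
[10] deliver 0→1 → N1(part t2 [-])
[11] deliver 1→0 → ∅
[12] propose(0,'w') → N0(coor t3 [-])
[13] deliver 3→0 → ∅
[14] deliver 2→1 → ∅
[15] propose(0,'r') → N0(coor t4 [-])
[16] timeout(0) → N0(coor t5 [-])
[17] deliver 0→1 → N1(part t3 [-])
[18] deliver 1→2 → ∅
[19] deliver 3→2 → ∅
[20] propose(0,'q') → N0(coor t6 [-])
[21] deliver 0→2 → N2(part t1 [-])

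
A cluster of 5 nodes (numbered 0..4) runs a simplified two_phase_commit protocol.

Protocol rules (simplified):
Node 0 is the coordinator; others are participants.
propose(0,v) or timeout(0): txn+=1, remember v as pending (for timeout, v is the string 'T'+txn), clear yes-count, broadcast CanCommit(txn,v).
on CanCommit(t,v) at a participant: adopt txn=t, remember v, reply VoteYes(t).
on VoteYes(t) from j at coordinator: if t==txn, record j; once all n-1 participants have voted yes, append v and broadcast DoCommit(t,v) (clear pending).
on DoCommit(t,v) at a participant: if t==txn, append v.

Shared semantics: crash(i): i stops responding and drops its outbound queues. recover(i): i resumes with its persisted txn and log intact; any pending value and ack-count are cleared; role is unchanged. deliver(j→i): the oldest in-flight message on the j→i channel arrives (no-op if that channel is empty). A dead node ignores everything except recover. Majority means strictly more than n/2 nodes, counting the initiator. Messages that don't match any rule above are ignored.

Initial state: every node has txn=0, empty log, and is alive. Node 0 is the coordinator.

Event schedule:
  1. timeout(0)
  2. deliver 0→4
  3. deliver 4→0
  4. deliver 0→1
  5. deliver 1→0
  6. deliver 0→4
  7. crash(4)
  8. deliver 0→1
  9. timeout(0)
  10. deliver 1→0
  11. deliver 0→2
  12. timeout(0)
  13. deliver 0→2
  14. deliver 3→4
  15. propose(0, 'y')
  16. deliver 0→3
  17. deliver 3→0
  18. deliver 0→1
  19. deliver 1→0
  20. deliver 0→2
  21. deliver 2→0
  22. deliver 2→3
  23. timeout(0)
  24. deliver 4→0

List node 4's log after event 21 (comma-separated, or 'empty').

empty

e1 timeout(0): 0[coor,t=1,-]
e2 deliver 0→4: 4[part,t=1,-]
e3 deliver 4→0: ·
e4 deliver 0→1: 1[part,t=1,-]
e5 deliver 1→0: ·
e6 deliver 0→4: ·
e7 crash(4): 4[✗part,t=1,-]
e8 deliver 0→1: ·
e9 timeout(0): 0[coor,t=2,-]
e10 deliver 1→0: ·
e11 deliver 0→2: 2[part,t=1,-]
e12 timeout(0): 0[coor,t=3,-]
e13 deliver 0→2: 2[part,t=2,-]
e14 deliver 3→4: ·
e15 propose(0,'y'): 0[coor,t=4,-]
e16 deliver 0→3: 3[part,t=1,-]
e17 deliver 3→0: ·
e18 deliver 0→1: 1[part,t=2,-]
e19 deliver 1→0: ·
e20 deliver 0→2: 2[part,t=3,-]
e21 deliver 2→0: ·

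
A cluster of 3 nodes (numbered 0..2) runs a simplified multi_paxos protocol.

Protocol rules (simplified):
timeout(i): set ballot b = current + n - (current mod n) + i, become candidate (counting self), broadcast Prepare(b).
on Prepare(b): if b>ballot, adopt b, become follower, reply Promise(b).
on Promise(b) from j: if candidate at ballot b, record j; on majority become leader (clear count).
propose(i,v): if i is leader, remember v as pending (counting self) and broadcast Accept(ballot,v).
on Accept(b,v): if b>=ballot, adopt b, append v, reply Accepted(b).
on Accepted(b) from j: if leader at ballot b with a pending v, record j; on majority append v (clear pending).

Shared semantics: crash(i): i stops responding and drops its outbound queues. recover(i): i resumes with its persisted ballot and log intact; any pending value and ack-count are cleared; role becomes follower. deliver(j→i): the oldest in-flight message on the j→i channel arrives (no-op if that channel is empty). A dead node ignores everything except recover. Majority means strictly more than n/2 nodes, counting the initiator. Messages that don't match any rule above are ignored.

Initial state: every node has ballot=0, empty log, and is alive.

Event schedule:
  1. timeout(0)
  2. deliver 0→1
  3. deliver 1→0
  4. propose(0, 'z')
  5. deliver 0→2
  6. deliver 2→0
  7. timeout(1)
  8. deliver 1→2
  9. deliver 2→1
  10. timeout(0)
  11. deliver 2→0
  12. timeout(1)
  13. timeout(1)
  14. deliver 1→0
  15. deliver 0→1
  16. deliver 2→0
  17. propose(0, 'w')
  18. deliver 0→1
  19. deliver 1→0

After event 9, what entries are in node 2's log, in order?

e1 timeout(0): 0[cand,b=3,-]
e2 deliver 0→1: 1[foll,b=3,-]
e3 deliver 1→0: 0[lead,b=3,-]
e4 propose(0,'z'): ·
e5 deliver 0→2: 2[foll,b=3,-]
e6 deliver 2→0: ·
e7 timeout(1): 1[cand,b=7,-]
e8 deliver 1→2: 2[foll,b=7,-]
e9 deliver 2→1: 1[lead,b=7,-]

empty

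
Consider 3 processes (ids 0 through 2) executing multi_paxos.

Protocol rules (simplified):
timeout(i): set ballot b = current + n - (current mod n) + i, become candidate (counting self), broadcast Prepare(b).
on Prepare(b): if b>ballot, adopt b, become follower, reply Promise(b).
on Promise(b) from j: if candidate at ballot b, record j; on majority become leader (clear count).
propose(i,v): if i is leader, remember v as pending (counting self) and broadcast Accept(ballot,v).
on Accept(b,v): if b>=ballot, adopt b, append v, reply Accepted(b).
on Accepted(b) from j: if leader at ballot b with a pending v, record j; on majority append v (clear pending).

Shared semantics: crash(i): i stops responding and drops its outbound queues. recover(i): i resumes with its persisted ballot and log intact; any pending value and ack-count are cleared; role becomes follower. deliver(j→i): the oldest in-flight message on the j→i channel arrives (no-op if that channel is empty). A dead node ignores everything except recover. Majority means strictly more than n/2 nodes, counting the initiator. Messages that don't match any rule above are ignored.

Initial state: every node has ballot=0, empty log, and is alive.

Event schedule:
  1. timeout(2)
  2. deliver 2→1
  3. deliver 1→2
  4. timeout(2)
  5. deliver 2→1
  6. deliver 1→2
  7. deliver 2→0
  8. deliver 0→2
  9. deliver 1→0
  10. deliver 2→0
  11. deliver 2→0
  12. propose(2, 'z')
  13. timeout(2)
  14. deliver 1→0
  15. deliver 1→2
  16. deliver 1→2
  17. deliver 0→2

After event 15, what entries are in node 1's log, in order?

empty

[1] timeout(2) → N2(cand b5 [-])
[2] deliver 2→1 → N1(foll b5 [-])
[3] deliver 1→2 → N2(lead b5 [-])
[4] timeout(2) → N2(cand b8 [-])
[5] deliver 2→1 → N1(foll b8 [-])
[6] deliver 1→2 → N2(lead b8 [-])
[7] deliver 2→0 → N0(foll b5 [-])
[8] deliver 0→2 → ∅
[9] deliver 1→0 → ∅
[10] deliver 2→0 → N0(foll b8 [-])
[11] deliver 2→0 → ∅
[12] propose(2,'z') → ∅
[13] timeout(2) → N2(cand b11 [-])
[14] deliver 1→0 → ∅
[15] deliver 1→2 → ∅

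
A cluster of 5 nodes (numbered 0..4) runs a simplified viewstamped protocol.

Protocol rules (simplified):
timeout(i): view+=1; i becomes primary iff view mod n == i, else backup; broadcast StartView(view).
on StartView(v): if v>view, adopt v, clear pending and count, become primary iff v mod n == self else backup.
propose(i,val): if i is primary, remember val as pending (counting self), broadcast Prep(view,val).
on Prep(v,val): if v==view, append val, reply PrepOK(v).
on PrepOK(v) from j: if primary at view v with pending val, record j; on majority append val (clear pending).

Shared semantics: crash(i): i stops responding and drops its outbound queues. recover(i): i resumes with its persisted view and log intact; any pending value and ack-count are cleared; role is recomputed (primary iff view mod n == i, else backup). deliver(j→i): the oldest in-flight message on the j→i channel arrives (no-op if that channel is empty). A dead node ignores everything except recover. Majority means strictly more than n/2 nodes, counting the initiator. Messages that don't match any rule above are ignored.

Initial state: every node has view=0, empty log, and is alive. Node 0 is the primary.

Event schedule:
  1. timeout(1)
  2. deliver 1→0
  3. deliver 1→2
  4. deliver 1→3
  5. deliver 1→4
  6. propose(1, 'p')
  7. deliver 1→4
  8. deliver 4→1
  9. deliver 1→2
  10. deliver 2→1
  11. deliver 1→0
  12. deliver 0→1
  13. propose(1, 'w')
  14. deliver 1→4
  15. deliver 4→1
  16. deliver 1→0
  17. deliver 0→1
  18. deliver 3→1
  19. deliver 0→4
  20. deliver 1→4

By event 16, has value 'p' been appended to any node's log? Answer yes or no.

yes

step 1 timeout(1): 1={prim,v=1,log=-}
step 2 deliver 1→0: 0={back,v=1,log=-}
step 3 deliver 1→2: 2={back,v=1,log=-}
step 4 deliver 1→3: 3={back,v=1,log=-}
step 5 deliver 1→4: 4={back,v=1,log=-}
step 6 propose(1,'p'): —
step 7 deliver 1→4: 4={back,v=1,log=p}
step 8 deliver 4→1: —
step 9 deliver 1→2: 2={back,v=1,log=p}
step 10 deliver 2→1: 1={prim,v=1,log=p}
step 11 deliver 1→0: 0={back,v=1,log=p}
step 12 deliver 0→1: —
step 13 propose(1,'w'): —
step 14 deliver 1→4: 4={back,v=1,log=p,w}
step 15 deliver 4→1: —
step 16 deliver 1→0: 0={back,v=1,log=p,w}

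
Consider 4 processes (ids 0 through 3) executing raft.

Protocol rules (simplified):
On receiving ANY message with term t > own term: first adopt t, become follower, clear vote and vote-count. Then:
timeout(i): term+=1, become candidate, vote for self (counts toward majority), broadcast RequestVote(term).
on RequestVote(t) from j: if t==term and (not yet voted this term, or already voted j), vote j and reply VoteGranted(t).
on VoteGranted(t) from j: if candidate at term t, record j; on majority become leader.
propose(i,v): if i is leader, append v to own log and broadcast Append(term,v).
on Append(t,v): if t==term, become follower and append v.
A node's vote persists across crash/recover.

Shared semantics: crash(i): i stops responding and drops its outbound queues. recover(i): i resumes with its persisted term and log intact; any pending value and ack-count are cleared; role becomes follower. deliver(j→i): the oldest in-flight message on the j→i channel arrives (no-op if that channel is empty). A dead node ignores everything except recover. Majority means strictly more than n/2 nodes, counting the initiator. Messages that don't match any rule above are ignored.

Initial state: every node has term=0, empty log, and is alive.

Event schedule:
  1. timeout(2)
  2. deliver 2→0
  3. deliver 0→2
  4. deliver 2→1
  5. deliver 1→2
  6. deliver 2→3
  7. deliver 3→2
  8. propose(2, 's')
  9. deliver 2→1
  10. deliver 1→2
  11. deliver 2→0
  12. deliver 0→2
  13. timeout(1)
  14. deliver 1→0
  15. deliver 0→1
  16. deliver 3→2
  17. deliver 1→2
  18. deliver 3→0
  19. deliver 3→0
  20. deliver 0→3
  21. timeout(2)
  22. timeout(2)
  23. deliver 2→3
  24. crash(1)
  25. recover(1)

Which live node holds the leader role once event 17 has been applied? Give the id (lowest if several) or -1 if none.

-1

1. timeout(2):  <2:cand t1 ->
2. deliver 2→0:  <0:foll t1 ->
3. deliver 0→2:  nop
4. deliver 2→1:  <1:foll t1 ->
5. deliver 1→2:  <2:lead t1 ->
6. deliver 2→3:  <3:foll t1 ->
7. deliver 3→2:  nop
8. propose(2,'s'):  <2:lead t1 s>
9. deliver 2→1:  <1:foll t1 s>
10. deliver 1→2:  nop
11. deliver 2→0:  <0:foll t1 s>
12. deliver 0→2:  nop
13. timeout(1):  <1:cand t2 s>
14. deliver 1→0:  <0:foll t2 s>
15. deliver 0→1:  nop
16. deliver 3→2:  nop
17. deliver 1→2:  <2:foll t2 s>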